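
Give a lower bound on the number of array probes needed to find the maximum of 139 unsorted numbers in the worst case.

Adversary: any unprobed cell could hold a value larger than everything seen so far. If fewer than 139 cells are probed, the adversary places the max in an unprobed cell. So all 139 cells must be examined; together with 139-1 comparisons this is tight.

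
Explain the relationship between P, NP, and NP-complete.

P: solvable in polynomial time. NP: verifiable in polynomial time. NP-complete: in NP and at least as hard as every problem in NP (via polynomial reduction). P is a subset of NP. If any NP-complete problem is in P, then P = NP.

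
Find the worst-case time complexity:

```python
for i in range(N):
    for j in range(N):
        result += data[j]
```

Time complexity: O(n^2).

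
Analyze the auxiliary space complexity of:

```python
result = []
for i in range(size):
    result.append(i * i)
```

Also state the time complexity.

Space complexity: O(n).
Auxiliary storage grows linearly with the input size n in the worst case.
Time complexity: O(n).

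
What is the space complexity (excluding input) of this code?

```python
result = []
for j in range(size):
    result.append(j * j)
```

Space complexity: O(n).
Auxiliary storage grows linearly with the input size n in the worst case.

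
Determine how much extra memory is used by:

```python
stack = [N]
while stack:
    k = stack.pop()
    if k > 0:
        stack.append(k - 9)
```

Space complexity: O(1).
Only a constant amount of auxiliary storage is used; nothing grows with n.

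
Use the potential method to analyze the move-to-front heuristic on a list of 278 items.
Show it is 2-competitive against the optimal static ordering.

Let Phi = number of inversions between the MTF list and the optimal static list (0 <= Phi <= C(278,2)). Accessing an element at MTF position k and optimal position j: the move-to-front destroys all k-1 inversions in front of it that are not in front in optimal (>= k-j of them) and creates at most j-1 new ones. Amortized cost <= k + (j-1) - (k-j) = 2j - 1 <= 2 * optimal cost.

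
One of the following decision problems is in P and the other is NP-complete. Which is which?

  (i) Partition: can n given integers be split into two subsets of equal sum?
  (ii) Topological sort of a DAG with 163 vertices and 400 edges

(i) is NP-complete: Subset Sum reduces to it (one of Karp's 21 NP-complete problems).
(ii) is P: DFS-based topological sort runs in O(V+E).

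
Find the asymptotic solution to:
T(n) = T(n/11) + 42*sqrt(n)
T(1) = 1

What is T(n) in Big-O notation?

Each level contributes sqrt(n/11^k). Geometric series with ratio 1/sqrt(11) < 1 sums to O(sqrt(n)).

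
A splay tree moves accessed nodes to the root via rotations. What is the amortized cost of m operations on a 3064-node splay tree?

Using a potential function Phi = sum of log(size of subtree) for each node, each splay operation has amortized cost O(log n) where n = 3064. Bad individual operations (O(n)) are offset by decreased potential.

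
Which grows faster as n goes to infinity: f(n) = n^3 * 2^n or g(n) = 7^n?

g(n) = 7^n grows faster: 7^n / (n^3 2^n) = (7/2)^n / n^3 -> infinity since 7/2 > 1.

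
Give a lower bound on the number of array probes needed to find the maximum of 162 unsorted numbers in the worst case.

Adversary: any unprobed cell could hold a value larger than everything seen so far. If fewer than 162 cells are probed, the adversary places the max in an unprobed cell. So all 162 cells must be examined; together with 162-1 comparisons this is tight.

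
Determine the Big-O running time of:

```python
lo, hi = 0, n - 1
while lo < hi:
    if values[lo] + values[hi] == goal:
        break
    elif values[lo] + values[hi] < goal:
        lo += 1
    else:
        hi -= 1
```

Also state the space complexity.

Time complexity: O(n).
Space complexity: O(1).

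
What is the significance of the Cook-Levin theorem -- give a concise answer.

The Cook-Levin theorem proves that SAT is NP-complete. It was the first problem shown to be NP-complete, establishing the foundation for proving other problems NP-complete via reductions from SAT.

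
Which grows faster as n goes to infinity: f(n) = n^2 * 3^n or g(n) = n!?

g(n) = n! grows faster: by Stirling n! ~ (n/e)^n sqrt(2*pi*n); (n/e)^n eventually dominates n^2 * 3^n.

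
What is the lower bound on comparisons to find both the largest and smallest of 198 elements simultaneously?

Pair elements first (floor(198/2) comparisons), then find max among winners and min among losers. Total: ceil(3*198/2) - 2 = 295 comparisons.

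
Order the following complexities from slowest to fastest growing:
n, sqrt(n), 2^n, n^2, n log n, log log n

Ordered by growth rate: log log n < sqrt(n) < n < n log n < n^2 < 2^n.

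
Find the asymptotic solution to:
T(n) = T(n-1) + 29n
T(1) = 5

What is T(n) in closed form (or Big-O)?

Unrolling: T(n) = 5 + 29*(2 + 3 + ... + n) = 5 + 29*(n(n+1)/2 - 1) = O(n^2).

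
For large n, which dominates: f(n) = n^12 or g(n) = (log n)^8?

f(n) = n^12 grows faster: any positive polynomial dominates any polylog.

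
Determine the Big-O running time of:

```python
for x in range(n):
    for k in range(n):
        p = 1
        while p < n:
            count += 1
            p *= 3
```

Time complexity: O(n^2 log n).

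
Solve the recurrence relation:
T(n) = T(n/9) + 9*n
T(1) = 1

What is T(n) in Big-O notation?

Geometric series: 9*n*(1 + 1/9 + 1/9^2 + ...) = O(n). T(n) = O(n).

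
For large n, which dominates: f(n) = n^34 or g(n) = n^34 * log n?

g(n) = n^34 * log n grows faster: extra log n factor -> infinity.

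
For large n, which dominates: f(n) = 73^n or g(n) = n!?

g(n) = n! grows faster: n!/73^n -> infinity by Stirling.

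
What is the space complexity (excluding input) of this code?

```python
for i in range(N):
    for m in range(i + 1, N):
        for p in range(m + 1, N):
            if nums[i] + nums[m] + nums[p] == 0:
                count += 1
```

Space complexity: O(1).
Only a constant amount of auxiliary storage is used; nothing grows with n.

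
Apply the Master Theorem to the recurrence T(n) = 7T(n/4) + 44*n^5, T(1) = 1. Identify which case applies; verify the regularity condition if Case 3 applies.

a=7, b=4, f(n)=44*n^5.
log_4(7) = 1.404 < 5.
f(n) = Omega(n^(1.404+epsilon)) for some epsilon > 0, so Case 3 is the candidate.
Regularity: a*f(n/b) = 7*44*(n/4)^5 = (7/1024)*44*n^5 <= c*f(n) with c = 7/1024 < 1. Satisfied.
Case 3: T(n) = Theta(n^5).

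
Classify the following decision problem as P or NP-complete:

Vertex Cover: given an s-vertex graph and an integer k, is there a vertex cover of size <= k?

This problem is NP-complete: one of Karp's 21 NP-complete problems (with k part of the input; for any fixed constant k it is in P).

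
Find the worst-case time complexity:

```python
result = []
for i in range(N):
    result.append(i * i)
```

Time complexity: O(n).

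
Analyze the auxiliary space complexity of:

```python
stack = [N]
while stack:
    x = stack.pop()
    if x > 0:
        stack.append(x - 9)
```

Space complexity: O(1).
Only a constant amount of auxiliary storage is used; nothing grows with n.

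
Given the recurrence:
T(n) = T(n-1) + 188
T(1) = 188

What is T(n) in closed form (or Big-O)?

Unrolling: T(n) = T(n-1) + 188 = T(n-2) + 2*188 = ... = T(1) + (n-1)*188 = 188 + (n-1)*188 = 188n.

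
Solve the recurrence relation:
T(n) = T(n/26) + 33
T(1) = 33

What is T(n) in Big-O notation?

Each step divides n by 26 and adds 33. After log_26(n) steps, T(n) = O(log n).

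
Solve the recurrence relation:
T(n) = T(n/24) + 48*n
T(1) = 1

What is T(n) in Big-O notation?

Geometric series: 48*n*(1 + 1/24 + 1/24^2 + ...) = O(n). T(n) = O(n).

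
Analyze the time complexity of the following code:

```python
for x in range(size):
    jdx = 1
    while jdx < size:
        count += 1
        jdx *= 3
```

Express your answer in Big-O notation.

Time complexity: O(n log n).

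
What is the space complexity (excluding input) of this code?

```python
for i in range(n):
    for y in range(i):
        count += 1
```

Space complexity: O(1).
Only a constant amount of auxiliary storage is used; nothing grows with n.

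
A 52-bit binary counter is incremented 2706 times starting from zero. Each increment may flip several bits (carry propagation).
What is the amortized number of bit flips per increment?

Bit i flips on every 2^i-th increment, so over 2706 increments bit i flips floor(2706/2^i) times. Summing over i: total flips < 2 * 2706. Amortized: < 2 = O(1) per increment.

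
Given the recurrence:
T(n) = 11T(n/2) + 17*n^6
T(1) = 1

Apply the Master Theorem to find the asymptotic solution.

a=11, b=2, f(n)=17*n^6. log_2(11) = 3.459 < 6. Case 3: T(n) = O(n^6).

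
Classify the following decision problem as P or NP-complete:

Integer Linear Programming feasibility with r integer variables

This problem is NP-complete: ILP feasibility is NP-complete (LP relaxation is in P).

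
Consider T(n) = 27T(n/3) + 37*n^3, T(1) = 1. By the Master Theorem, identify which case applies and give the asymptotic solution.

a=27, b=3, f(n)=37*n^3.
log_3(27) = 3, so n^(log_b(a)) = n^3.
f(n) = Theta(n^3), so Case 2 applies.
T(n) = Theta(n^3 log n).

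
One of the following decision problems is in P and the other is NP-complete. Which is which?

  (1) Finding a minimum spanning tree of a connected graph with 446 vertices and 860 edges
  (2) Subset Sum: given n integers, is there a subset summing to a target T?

(1) is P: Kruskal's / Prim's algorithms run in polynomial time.
(2) is NP-complete: one of Karp's 21 NP-complete problems.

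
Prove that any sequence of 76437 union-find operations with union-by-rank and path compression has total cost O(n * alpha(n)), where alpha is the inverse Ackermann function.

Using Tarjan's analysis with rank-based potential function. Union-by-rank keeps tree height O(log n). Path compression flattens paths during find. For n = 76437 operations, total cost is O(n * alpha(n)), effectively O(n) since alpha grows incredibly slowly.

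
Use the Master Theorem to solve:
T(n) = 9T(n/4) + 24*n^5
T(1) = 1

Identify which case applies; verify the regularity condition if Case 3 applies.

a=9, b=4, f(n)=24*n^5.
log_4(9) = 1.585 < 5.
f(n) = Omega(n^(1.585+epsilon)) for some epsilon > 0, so Case 3 is the candidate.
Regularity: a*f(n/b) = 9*24*(n/4)^5 = (9/1024)*24*n^5 <= c*f(n) with c = 9/1024 < 1. Satisfied.
Case 3: T(n) = Theta(n^5).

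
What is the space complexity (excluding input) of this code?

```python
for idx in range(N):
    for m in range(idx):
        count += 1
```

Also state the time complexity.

Space complexity: O(1).
Only a constant amount of auxiliary storage is used; nothing grows with n.
Time complexity: O(n^2).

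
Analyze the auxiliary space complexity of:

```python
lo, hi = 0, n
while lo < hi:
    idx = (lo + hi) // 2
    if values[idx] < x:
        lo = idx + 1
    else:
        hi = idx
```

Space complexity: O(1).
Only a constant amount of auxiliary storage is used; nothing grows with n.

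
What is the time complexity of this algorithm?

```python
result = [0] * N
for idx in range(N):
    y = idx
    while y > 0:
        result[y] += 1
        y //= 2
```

Time complexity: O(n log n).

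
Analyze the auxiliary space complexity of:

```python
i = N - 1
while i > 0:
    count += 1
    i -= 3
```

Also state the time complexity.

Space complexity: O(1).
Only a constant amount of auxiliary storage is used; nothing grows with n.
Time complexity: O(n).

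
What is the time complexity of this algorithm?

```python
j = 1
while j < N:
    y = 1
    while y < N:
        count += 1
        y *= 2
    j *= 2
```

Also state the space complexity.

Time complexity: O(log^2 n).
Space complexity: O(1).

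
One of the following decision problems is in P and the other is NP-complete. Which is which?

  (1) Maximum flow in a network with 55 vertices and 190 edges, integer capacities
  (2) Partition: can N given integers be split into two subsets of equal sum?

(1) is P: Edmonds-Karp / push-relabel run in polynomial time.
(2) is NP-complete: Subset Sum reduces to it (one of Karp's 21 NP-complete problems).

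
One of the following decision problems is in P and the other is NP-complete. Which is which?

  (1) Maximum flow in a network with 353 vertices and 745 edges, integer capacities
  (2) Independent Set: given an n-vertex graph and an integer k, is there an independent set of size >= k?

(1) is P: Edmonds-Karp / push-relabel run in polynomial time.
(2) is NP-complete: complement of Clique (with k part of the input).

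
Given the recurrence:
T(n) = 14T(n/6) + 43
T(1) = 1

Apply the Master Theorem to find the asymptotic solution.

a=14, b=6, f(n)=43. log_6(14) = 1.473. Case 1 of Master Theorem: T(n) = O(n^1.473).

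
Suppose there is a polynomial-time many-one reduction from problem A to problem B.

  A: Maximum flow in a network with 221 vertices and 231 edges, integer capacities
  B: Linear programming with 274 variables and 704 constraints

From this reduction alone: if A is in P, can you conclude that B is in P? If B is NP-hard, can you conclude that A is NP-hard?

A poly-time reduction A <=_p B transfers tractability DOWN (B easy => A easy) and hardness UP (A hard => B hard), not the reverse.
From A in P, the reduction alone does NOT give B in P: any problem in P trivially reduces to SAT, yet SAT is not known to be in P.
From B NP-hard, the reduction alone does NOT give A NP-hard: again, easy problems reduce to hard ones.
(Here in fact A is P and B is P.)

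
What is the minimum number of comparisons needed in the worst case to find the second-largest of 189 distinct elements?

Lower bound: finding the max needs 189-1 comparisons. By the adversary weight-doubling argument, the max must personally win >= ceil(log_2(189)) = 8 comparisons; the 2nd-largest is among those 8 losers, needing 8-1 more comparisons. Total >= 189-1 + 8-1 = 195. A balanced knockout tournament achieves this.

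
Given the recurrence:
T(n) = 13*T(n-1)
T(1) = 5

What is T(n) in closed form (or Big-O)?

Each step multiplies by 13. T(n) = T(1)*13^(n-1) = 5*13^(n-1).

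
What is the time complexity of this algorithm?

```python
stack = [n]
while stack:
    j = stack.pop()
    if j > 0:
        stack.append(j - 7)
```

Time complexity: O(n).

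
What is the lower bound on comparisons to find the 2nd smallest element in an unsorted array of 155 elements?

Finding the 2nd smallest of 155 elements requires Omega(n) comparisons. Every element must participate in at least one comparison; otherwise it could be the 2nd smallest.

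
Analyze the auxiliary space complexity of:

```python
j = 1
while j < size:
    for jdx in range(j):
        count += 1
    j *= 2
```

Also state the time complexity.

Space complexity: O(1).
Only a constant amount of auxiliary storage is used; nothing grows with n.
Time complexity: O(n).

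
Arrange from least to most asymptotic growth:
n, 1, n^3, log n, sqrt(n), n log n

Ordered by growth rate: 1 < log n < sqrt(n) < n < n log n < n^3.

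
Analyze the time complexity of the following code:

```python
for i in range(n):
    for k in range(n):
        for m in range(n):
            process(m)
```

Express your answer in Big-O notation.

Time complexity: O(n^3).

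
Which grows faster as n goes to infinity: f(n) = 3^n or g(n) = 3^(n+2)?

f(n) = 3^n and g(n) = 3^(n+2) are Theta of each other: 3^(n+2) = 3^2 * 3^n = Theta(3^n).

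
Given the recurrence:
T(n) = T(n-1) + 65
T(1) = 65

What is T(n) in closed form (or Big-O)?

Unrolling: T(n) = T(n-1) + 65 = T(n-2) + 2*65 = ... = T(1) + (n-1)*65 = 65 + (n-1)*65 = 65n.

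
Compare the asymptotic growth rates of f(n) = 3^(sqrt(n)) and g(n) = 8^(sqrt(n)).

g(n) = 8^(sqrt(n)) grows faster: ratio is (8/3)^(sqrt(n)) -> infinity since 8/3 > 1.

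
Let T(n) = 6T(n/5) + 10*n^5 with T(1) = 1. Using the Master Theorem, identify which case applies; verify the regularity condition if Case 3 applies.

a=6, b=5, f(n)=10*n^5.
log_5(6) = 1.113 < 5.
f(n) = Omega(n^(1.113+epsilon)) for some epsilon > 0, so Case 3 is the candidate.
Regularity: a*f(n/b) = 6*10*(n/5)^5 = (6/3125)*10*n^5 <= c*f(n) with c = 6/3125 < 1. Satisfied.
Case 3: T(n) = Theta(n^5).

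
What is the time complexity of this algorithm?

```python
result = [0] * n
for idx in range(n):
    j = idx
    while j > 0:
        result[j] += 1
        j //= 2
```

Time complexity: O(n log n).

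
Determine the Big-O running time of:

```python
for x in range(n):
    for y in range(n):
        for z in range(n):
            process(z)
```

Time complexity: O(n^3).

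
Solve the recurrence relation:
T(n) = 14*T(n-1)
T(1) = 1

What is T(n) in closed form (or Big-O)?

Each step multiplies by 14. T(n) = T(1)*14^(n-1) = 14^(n-1).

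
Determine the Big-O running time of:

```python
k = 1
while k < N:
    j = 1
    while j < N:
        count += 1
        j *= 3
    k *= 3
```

Time complexity: O(log^2 n).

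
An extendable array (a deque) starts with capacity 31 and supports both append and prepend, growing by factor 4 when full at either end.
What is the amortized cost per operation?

Growth at either end copies all elements; capacities form a geometric sequence with ratio 4, so total copy cost over n operations is O(n) (two geometric series). Amortized O(1).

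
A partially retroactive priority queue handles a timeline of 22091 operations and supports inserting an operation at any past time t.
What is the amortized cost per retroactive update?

Partially retroactive priority queues (Demaine-Iacono-Langerman) allow updates at past times with queries only at the present. With a balanced BST over the m = 22091 timeline events tracking bridges, each retroactive insert or delete is O(log m) amortized.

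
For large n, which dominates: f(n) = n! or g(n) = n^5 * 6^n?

f(n) = n! grows faster: by Stirling n! ~ (n/e)^n sqrt(2*pi*n); (n/e)^n eventually dominates n^5 * 6^n.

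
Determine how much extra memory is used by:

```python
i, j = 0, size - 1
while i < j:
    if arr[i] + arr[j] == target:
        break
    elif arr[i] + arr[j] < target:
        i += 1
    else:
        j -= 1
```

Space complexity: O(1).
Only a constant amount of auxiliary storage is used; nothing grows with n.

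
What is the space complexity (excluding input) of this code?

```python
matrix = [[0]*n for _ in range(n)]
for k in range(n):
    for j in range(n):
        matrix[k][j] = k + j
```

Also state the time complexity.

Space complexity: O(n^2).
A 2D structure of size n x n is allocated.
Time complexity: O(n^2).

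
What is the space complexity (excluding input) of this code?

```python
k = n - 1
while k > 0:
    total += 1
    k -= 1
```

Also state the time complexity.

Space complexity: O(1).
Only a constant amount of auxiliary storage is used; nothing grows with n.
Time complexity: O(n).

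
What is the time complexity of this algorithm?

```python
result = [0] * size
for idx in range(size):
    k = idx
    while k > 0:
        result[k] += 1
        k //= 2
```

Time complexity: O(n log n).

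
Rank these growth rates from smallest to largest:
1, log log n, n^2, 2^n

Ordered by growth rate: 1 < log log n < n^2 < 2^n.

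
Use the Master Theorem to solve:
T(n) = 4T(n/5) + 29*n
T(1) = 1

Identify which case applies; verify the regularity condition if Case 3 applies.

a=4, b=5, f(n)=29*n.
log_5(4) = 0.8614 < 1.
f(n) = Omega(n^(0.8614+epsilon)) for some epsilon > 0, so Case 3 is the candidate.
Regularity: a*f(n/b) = 4*29*(n/5)^1 = (4/5)*29*n^1 <= c*f(n) with c = 4/5 < 1. Satisfied.
Case 3: T(n) = Theta(n).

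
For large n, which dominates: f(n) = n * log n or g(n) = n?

f(n) = n * log n grows faster: extra log n factor -> infinity.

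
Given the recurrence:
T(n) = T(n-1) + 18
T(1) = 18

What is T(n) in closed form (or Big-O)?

Unrolling: T(n) = T(n-1) + 18 = T(n-2) + 2*18 = ... = T(1) + (n-1)*18 = 18 + (n-1)*18 = 18n.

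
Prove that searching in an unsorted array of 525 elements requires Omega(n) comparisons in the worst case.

An adversary can always place the target in the last position checked. Until all 525 positions are examined, the target might be in any unchecked position. Therefore 525 comparisons are necessary.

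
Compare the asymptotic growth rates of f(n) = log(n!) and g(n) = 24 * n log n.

f(n) = log(n!) and g(n) = 24 * n log n are Theta of each other: Stirling: log(n!) = n log n - n + O(log n) = Theta(n log n); the constant 24 doesn't change the Theta class.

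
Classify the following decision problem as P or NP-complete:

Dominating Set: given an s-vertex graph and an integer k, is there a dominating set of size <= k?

This problem is NP-complete: reduces from Set Cover (with k part of the input).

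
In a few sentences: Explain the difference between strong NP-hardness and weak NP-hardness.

A problem is strongly NP-hard if it remains NP-hard even when all numbers in the input are bounded by a polynomial in the input length. A weakly NP-hard problem admits a pseudopolynomial algorithm. Subset Sum is weakly NP-hard (has O(nW) DP). 3-SAT is strongly NP-hard (no numeric parameters).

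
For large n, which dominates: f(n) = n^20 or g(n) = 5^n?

g(n) = 5^n grows faster: any exponential with base > 1 dominates every polynomial.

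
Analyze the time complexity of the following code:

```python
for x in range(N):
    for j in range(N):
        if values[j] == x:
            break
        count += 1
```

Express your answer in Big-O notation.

Time complexity: O(n^2).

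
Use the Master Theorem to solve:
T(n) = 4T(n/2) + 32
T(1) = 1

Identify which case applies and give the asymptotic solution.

a=4, b=2, f(n)=32.
log_2(4) = 2 > 0.
Since f(n) = O(n^0) is polynomially smaller than n^2, Case 1 applies.
T(n) = Theta(n^2).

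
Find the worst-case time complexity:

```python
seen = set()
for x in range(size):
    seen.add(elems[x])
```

Time complexity: O(n).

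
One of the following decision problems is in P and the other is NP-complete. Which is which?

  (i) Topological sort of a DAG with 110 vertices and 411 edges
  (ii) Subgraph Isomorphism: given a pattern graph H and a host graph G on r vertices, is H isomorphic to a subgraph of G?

(i) is P: DFS-based topological sort runs in O(V+E).
(ii) is NP-complete: generalizes Clique and Hamiltonian Path (pattern size is part of the input).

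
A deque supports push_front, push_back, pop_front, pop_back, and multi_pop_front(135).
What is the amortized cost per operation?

Assign 2 credits to each push operation. A pop uses 1 saved credit. multi_pop_front(135) uses up to 135 saved credits from previous pushes. Credits never go negative. Amortized cost is O(1).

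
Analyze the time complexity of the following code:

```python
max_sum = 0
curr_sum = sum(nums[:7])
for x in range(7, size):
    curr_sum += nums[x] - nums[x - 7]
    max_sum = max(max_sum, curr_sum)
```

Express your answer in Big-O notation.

Time complexity: O(n).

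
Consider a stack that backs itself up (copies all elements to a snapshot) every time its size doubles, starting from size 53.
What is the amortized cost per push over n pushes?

Backups occur at sizes 53, 106, 212, ..., copying 53 + 106 + 212 + ... <= 2n elements total (geometric series). Spread over n pushes, the amortized backup cost is O(1) per push.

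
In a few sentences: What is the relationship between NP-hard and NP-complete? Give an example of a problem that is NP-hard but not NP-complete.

NP-hard: at least as hard as any NP problem (but need not be in NP). NP-complete = NP-hard intersection NP. The Halting Problem is NP-hard but undecidable (not in NP). The optimization version of TSP is NP-hard but not a decision problem.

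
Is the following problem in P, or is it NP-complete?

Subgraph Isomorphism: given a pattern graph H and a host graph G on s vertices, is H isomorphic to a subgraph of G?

This problem is NP-complete: generalizes Clique and Hamiltonian Path (pattern size is part of the input).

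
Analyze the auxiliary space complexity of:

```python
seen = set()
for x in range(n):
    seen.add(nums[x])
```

Space complexity: O(n).
Auxiliary storage grows linearly with the input size n in the worst case.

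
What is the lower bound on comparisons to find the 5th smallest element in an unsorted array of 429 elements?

Finding the 5th smallest of 429 elements requires Omega(n) comparisons. Every element must participate in at least one comparison; otherwise it could be the 5th smallest.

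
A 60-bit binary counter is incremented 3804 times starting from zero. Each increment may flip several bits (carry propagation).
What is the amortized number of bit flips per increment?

Bit i flips on every 2^i-th increment, so over 3804 increments bit i flips floor(3804/2^i) times. Summing over i: total flips < 2 * 3804. Amortized: < 2 = O(1) per increment.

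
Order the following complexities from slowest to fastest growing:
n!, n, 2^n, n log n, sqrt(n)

Ordered by growth rate: sqrt(n) < n < n log n < 2^n < n!.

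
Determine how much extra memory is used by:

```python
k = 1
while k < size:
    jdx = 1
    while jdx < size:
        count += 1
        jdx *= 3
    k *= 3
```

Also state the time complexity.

Space complexity: O(1).
Only a constant amount of auxiliary storage is used; nothing grows with n.
Time complexity: O(log^2 n).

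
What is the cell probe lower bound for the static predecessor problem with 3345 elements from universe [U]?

The Patrascu-Thorup lower bound shows any data structure on n = 3345 elements using O(n * polylog(n)) space requires Omega(log log U) query time. van Emde Boas trees achieve O(log log U) with O(U) space.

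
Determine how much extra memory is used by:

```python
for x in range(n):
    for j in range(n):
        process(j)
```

Space complexity: O(1).
Only a constant amount of auxiliary storage is used; nothing grows with n.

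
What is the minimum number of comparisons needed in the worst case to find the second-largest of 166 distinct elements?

Lower bound: finding the max needs 166-1 comparisons. By the adversary weight-doubling argument, the max must personally win >= ceil(log_2(166)) = 8 comparisons; the 2nd-largest is among those 8 losers, needing 8-1 more comparisons. Total >= 166-1 + 8-1 = 172. A balanced knockout tournament achieves this.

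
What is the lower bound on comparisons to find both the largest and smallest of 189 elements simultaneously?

Pair elements first (floor(189/2) comparisons), then find max among winners and min among losers. Total: ceil(3*189/2) - 2 = 282 comparisons.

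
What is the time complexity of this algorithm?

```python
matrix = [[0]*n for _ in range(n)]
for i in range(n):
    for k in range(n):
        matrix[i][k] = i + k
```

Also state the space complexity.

Time complexity: O(n^2).
Space complexity: O(n^2).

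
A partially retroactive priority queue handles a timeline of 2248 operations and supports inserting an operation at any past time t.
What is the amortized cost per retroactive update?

Partially retroactive priority queues (Demaine-Iacono-Langerman) allow updates at past times with queries only at the present. With a balanced BST over the m = 2248 timeline events tracking bridges, each retroactive insert or delete is O(log m) amortized.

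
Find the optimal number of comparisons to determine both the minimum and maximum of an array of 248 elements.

Naive approach: 494 comparisons (247 for max + 247 for min).
Optimal: Compare elements in pairs first (floor(n/2) = 124 comparisons), then find max among winners and min among losers (123 comparisons each).
Total: ceil(3n/2) - 2 = 370 comparisons. An adversary argument shows this is also a lower bound.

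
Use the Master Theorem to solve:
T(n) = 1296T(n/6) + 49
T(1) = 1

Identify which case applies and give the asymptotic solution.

a=1296, b=6, f(n)=49.
log_6(1296) = 4 > 0.
Since f(n) = O(n^0) is polynomially smaller than n^4, Case 1 applies.
T(n) = Theta(n^4).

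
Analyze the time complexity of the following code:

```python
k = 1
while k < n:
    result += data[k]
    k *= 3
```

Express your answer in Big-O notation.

Time complexity: O(log n).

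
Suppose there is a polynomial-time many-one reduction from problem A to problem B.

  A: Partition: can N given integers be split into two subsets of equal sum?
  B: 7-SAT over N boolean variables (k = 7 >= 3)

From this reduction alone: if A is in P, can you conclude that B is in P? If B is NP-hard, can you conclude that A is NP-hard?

A poly-time reduction A <=_p B transfers tractability DOWN (B easy => A easy) and hardness UP (A hard => B hard), not the reverse.
From A in P, the reduction alone does NOT give B in P: any problem in P trivially reduces to SAT, yet SAT is not known to be in P.
From B NP-hard, the reduction alone does NOT give A NP-hard: again, easy problems reduce to hard ones.
(Here in fact A is NP-complete and B is NP-complete.)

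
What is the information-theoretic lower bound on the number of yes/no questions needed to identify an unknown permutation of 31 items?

There are 31! = 8222838654177922817725562880000000 permutations. Each yes/no question gives at most 1 bit, so at least ceil(log_2(8222838654177922817725562880000000)) = 113 questions are needed.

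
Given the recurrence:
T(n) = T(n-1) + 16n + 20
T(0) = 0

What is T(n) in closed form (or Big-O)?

Dominant term in sum is 16*sum(i, i=1..n) = 16*n*(n+1)/2 = O(n^2).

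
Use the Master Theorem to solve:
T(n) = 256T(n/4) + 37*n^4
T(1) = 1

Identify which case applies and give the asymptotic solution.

a=256, b=4, f(n)=37*n^4.
log_4(256) = 4, so n^(log_b(a)) = n^4.
f(n) = Theta(n^4), so Case 2 applies.
T(n) = Theta(n^4 log n).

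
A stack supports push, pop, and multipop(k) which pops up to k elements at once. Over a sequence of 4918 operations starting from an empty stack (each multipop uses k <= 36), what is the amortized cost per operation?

Each element is pushed exactly once and popped at most once (whether by pop or as part of a multipop). So the total number of individual pops over the whole sequence is at most the number of pushes, which is at most 4918. Total work <= 2 * 4918, hence O(1) amortized per operation.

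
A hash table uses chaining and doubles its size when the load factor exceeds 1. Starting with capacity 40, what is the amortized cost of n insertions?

Rehashing occurs when load exceeds 1. Total rehash cost is geometric series summing to O(n). Each insertion itself is O(1). Amortized: O(1).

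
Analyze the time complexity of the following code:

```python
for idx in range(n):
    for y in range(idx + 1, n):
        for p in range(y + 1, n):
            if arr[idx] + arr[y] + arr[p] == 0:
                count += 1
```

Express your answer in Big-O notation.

Time complexity: O(n^3).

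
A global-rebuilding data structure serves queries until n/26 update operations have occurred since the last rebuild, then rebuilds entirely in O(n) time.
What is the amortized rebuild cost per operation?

The O(n) rebuild is triggered by n/26 operations, so each contributes O(n)/(n/26) = O(26) = O(1) to the rebuild cost.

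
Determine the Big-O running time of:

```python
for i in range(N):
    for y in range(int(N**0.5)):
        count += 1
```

Time complexity: O(n * sqrt(n)).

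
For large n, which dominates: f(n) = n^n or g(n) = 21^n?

f(n) = n^n grows faster: n^n / 21^n = (n/21)^n -> infinity once n > 21.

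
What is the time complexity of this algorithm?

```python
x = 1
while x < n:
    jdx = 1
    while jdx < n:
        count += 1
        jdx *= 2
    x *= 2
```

Time complexity: O(log^2 n).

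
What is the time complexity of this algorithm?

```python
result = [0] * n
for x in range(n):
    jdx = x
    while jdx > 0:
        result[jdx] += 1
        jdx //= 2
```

Time complexity: O(n log n).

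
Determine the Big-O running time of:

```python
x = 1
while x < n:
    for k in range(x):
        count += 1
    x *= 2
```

Time complexity: O(n).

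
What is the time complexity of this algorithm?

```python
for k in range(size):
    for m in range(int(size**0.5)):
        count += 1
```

Time complexity: O(n * sqrt(n)).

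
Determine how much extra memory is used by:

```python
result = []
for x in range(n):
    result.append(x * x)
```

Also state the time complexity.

Space complexity: O(n).
Auxiliary storage grows linearly with the input size n in the worst case.
Time complexity: O(n).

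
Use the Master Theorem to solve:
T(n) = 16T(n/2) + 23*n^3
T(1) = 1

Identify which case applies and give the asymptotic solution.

a=16, b=2, f(n)=23*n^3.
log_2(16) = 4 > 3.
Since f(n) = O(n^3) is polynomially smaller than n^4, Case 1 applies.
T(n) = Theta(n^4).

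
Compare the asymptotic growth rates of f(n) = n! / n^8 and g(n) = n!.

g(n) = n! grows faster: the ratio n!/(n!/n^8) = n^8 -> infinity.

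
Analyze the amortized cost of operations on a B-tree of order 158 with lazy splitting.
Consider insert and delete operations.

In a B-tree of order 158, a node splits when it has 158 keys. With lazy splitting, we use potential Phi = number of full nodes + number of near-empty nodes. Each split costs O(1) but reduces potential. Between splits, at least 79 insertions must occur in that node. Amortized structural cost is O(1) per operation, plus O(log_158 n) traversal.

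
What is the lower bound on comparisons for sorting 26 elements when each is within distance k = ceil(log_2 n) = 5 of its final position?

Partition the 26 positions into floor(n/k) blocks of k = 5 consecutive positions; any permutation within a block keeps every element within k of its final position, so there are at least (k!)^(n/k) distinguishable inputs. Lower bound: log_2((k!)^(n/k)) = (n/k) * log_2(k!) = Theta(n log k); with k = ceil(log_2 n), this is Omega(n log log n).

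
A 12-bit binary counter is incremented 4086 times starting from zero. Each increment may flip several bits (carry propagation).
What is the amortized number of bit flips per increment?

Bit i flips on every 2^i-th increment, so over 4086 increments bit i flips floor(4086/2^i) times. Summing over i: total flips < 2 * 4086. Amortized: < 2 = O(1) per increment.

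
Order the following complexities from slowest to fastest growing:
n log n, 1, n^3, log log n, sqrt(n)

Ordered by growth rate: 1 < log log n < sqrt(n) < n log n < n^3.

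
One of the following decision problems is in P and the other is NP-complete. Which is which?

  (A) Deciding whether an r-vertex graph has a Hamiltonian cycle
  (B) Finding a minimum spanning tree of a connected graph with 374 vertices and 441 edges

(A) is NP-complete: one of Karp's 21 NP-complete problems.
(B) is P: Kruskal's / Prim's algorithms run in polynomial time.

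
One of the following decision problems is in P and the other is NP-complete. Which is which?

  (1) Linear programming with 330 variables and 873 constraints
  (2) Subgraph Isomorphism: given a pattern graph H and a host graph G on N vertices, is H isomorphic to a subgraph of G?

(1) is P: the ellipsoid and interior-point methods run in polynomial time.
(2) is NP-complete: generalizes Clique and Hamiltonian Path (pattern size is part of the input).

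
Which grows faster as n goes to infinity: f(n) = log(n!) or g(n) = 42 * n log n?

f(n) = log(n!) and g(n) = 42 * n log n are Theta of each other: Stirling: log(n!) = n log n - n + O(log n) = Theta(n log n); the constant 42 doesn't change the Theta class.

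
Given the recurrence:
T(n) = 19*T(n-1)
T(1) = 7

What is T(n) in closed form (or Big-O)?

Each step multiplies by 19. T(n) = T(1)*19^(n-1) = 7*19^(n-1).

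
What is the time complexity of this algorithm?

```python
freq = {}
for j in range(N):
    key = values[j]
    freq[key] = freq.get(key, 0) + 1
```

Time complexity: O(n).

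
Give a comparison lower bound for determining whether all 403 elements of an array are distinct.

In the algebraic decision-tree model, the YES region for element distinctness on 403 elements has 403! connected components (one per ordering). Ben-Or's theorem then gives a lower bound of Omega(log(n!)) = Omega(n log n).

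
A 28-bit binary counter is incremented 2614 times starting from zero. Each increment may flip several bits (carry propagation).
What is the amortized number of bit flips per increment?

Bit i flips on every 2^i-th increment, so over 2614 increments bit i flips floor(2614/2^i) times. Summing over i: total flips < 2 * 2614. Amortized: < 2 = O(1) per increment.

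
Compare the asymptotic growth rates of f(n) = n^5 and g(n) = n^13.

g(n) = n^13 grows faster: n^13/n^5 = n^8 -> infinity.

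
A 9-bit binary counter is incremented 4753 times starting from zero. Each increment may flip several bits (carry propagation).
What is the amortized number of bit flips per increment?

Bit i flips on every 2^i-th increment, so over 4753 increments bit i flips floor(4753/2^i) times. Summing over i: total flips < 2 * 4753. Amortized: < 2 = O(1) per increment.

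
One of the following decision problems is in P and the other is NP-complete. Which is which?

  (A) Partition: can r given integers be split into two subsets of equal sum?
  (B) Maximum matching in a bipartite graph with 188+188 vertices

(A) is NP-complete: Subset Sum reduces to it (one of Karp's 21 NP-complete problems).
(B) is P: Hopcroft-Karp runs in O(E sqrt(V)).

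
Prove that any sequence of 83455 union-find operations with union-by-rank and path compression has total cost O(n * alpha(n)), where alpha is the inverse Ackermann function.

Using Tarjan's analysis with rank-based potential function. Union-by-rank keeps tree height O(log n). Path compression flattens paths during find. For n = 83455 operations, total cost is O(n * alpha(n)), effectively O(n) since alpha grows incredibly slowly.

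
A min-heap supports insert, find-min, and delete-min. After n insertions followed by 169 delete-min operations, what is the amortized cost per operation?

Insert takes O(log n) worst case. Delete-min takes O(log n). Over a sequence of n inserts and 169 delete-mins, total cost is O((n + 169) log n). Amortized per operation: O(log n).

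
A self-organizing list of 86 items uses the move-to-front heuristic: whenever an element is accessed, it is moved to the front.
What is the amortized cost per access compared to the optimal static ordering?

With potential Phi = number of inversions between the MTF list and the optimal static list (at most C(86,2)), each access has amortized cost at most 2 * (cost under optimal static ordering). This is the move-to-front 2-competitiveness result.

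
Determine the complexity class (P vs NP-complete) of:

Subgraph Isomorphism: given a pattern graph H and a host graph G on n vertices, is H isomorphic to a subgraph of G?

This problem is NP-complete: generalizes Clique and Hamiltonian Path (pattern size is part of the input).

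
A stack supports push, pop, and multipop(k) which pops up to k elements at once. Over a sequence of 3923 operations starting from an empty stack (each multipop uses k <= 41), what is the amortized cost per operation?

Each element is pushed exactly once and popped at most once (whether by pop or as part of a multipop). So the total number of individual pops over the whole sequence is at most the number of pushes, which is at most 3923. Total work <= 2 * 3923, hence O(1) amortized per operation.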